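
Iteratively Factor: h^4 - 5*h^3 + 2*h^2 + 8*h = (h - 4)*(h^3 - h^2 - 2*h) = h*(h - 4)*(h^2 - h - 2) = h*(h - 4)*(h + 1)*(h - 2)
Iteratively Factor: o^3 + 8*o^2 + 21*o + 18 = (o + 3)*(o^2 + 5*o + 6) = (o + 3)^2*(o + 2)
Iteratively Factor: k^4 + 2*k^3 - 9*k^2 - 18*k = (k + 2)*(k^3 - 9*k) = (k - 3)*(k + 2)*(k^2 + 3*k) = (k - 3)*(k + 2)*(k + 3)*(k)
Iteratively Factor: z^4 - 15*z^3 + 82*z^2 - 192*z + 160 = (z - 4)*(z^3 - 11*z^2 + 38*z - 40) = (z - 5)*(z - 4)*(z^2 - 6*z + 8) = (z - 5)*(z - 4)^2*(z - 2)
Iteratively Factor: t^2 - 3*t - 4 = (t - 4)*(t + 1)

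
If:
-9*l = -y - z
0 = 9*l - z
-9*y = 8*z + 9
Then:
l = -1/8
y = 0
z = -9/8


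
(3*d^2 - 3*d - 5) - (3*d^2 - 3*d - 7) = 2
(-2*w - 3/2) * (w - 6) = -2*w^2 + 21*w/2 + 9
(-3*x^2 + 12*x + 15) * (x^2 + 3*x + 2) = -3*x^4 + 3*x^3 + 45*x^2 + 69*x + 30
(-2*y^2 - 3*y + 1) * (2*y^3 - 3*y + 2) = -4*y^5 - 6*y^4 + 8*y^3 + 5*y^2 - 9*y + 2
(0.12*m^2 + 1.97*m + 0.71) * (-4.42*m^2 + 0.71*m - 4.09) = -0.5304*m^4 - 8.6222*m^3 - 2.2303*m^2 - 7.5532*m - 2.9039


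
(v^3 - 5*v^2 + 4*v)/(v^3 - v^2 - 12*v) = (v - 1)/(v + 3)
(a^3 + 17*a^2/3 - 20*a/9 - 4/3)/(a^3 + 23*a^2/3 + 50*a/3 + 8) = (9*a^3 + 51*a^2 - 20*a - 12)/(3*(3*a^3 + 23*a^2 + 50*a + 24))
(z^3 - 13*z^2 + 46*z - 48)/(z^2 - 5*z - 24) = (z^2 - 5*z + 6)/(z + 3)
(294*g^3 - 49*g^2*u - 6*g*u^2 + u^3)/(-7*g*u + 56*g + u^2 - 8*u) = (-42*g^2 + g*u + u^2)/(u - 8)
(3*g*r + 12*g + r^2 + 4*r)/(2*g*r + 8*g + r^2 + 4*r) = (3*g + r)/(2*g + r)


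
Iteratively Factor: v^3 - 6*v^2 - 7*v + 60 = (v - 4)*(v^2 - 2*v - 15) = (v - 5)*(v - 4)*(v + 3)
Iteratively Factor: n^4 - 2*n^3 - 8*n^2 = (n - 4)*(n^3 + 2*n^2) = n*(n - 4)*(n^2 + 2*n) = n*(n - 4)*(n + 2)*(n)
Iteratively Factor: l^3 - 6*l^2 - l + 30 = (l - 5)*(l^2 - l - 6) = (l - 5)*(l + 2)*(l - 3)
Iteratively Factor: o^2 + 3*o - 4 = (o - 1)*(o + 4)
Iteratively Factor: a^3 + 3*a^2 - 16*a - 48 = (a + 3)*(a^2 - 16) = (a + 3)*(a + 4)*(a - 4)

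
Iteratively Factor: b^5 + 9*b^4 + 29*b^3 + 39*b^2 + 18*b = (b + 2)*(b^4 + 7*b^3 + 15*b^2 + 9*b) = (b + 2)*(b + 3)*(b^3 + 4*b^2 + 3*b) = (b + 1)*(b + 2)*(b + 3)*(b^2 + 3*b) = (b + 1)*(b + 2)*(b + 3)^2*(b)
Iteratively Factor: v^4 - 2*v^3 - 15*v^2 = (v)*(v^3 - 2*v^2 - 15*v) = v*(v + 3)*(v^2 - 5*v) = v*(v - 5)*(v + 3)*(v)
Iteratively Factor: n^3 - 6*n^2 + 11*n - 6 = (n - 2)*(n^2 - 4*n + 3) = (n - 2)*(n - 1)*(n - 3)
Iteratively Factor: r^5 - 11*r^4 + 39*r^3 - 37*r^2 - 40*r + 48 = (r - 1)*(r^4 - 10*r^3 + 29*r^2 - 8*r - 48) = (r - 1)*(r + 1)*(r^3 - 11*r^2 + 40*r - 48) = (r - 4)*(r - 1)*(r + 1)*(r^2 - 7*r + 12) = (r - 4)*(r - 3)*(r - 1)*(r + 1)*(r - 4)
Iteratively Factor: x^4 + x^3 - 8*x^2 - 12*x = (x)*(x^3 + x^2 - 8*x - 12) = x*(x + 2)*(x^2 - x - 6) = x*(x - 3)*(x + 2)*(x + 2)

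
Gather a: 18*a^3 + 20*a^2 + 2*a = 18*a^3 + 20*a^2 + 2*a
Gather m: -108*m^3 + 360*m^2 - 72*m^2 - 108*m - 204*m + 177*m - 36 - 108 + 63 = -108*m^3 + 288*m^2 - 135*m - 81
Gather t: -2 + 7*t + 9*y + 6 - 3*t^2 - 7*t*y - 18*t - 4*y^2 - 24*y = -3*t^2 + t*(-7*y - 11) - 4*y^2 - 15*y + 4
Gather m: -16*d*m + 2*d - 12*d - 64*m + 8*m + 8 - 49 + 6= -10*d + m*(-16*d - 56) - 35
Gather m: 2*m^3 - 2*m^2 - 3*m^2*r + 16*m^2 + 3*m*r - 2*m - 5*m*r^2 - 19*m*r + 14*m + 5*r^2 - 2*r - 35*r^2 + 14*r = 2*m^3 + m^2*(14 - 3*r) + m*(-5*r^2 - 16*r + 12) - 30*r^2 + 12*r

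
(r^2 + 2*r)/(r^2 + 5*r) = (r + 2)/(r + 5)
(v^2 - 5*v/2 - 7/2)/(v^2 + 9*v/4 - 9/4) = 2*(2*v^2 - 5*v - 7)/(4*v^2 + 9*v - 9)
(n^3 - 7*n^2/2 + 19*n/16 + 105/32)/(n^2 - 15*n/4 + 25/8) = (16*n^2 - 16*n - 21)/(4*(4*n - 5))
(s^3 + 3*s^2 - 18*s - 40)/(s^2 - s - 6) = (s^2 + s - 20)/(s - 3)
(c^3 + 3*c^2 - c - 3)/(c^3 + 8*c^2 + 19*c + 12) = (c - 1)/(c + 4)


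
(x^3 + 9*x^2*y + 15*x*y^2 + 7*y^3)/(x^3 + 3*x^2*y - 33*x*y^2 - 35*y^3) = (x + y)/(x - 5*y)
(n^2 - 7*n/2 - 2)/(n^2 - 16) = (n + 1/2)/(n + 4)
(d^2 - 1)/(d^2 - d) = (d + 1)/d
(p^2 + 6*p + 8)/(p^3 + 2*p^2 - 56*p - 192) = (p + 2)/(p^2 - 2*p - 48)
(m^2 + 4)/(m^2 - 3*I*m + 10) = (m - 2*I)/(m - 5*I)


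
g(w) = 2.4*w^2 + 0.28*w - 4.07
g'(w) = 4.8*w + 0.28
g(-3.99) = 33.02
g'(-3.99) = -18.87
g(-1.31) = -0.32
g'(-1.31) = -6.01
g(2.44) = 10.90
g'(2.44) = 11.99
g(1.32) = 0.48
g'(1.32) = 6.62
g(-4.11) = 35.32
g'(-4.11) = -19.45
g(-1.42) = 0.37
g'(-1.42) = -6.54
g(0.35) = -3.68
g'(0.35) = 1.96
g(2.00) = 6.09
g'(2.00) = 9.88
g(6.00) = 84.01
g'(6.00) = 29.08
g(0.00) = -4.07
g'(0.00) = 0.28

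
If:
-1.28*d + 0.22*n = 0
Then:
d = 0.171875*n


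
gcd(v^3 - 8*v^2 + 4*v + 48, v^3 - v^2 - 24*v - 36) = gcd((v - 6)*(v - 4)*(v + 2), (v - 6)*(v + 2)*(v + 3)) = v^2 - 4*v - 12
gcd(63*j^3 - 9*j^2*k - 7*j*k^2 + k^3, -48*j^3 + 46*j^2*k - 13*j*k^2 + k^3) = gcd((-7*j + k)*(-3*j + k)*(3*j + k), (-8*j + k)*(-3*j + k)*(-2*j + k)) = 3*j - k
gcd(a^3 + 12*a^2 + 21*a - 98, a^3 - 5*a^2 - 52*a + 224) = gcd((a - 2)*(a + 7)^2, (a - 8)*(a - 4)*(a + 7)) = a + 7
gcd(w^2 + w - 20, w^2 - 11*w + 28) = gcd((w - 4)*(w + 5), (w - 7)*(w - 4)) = w - 4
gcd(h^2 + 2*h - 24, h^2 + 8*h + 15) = 1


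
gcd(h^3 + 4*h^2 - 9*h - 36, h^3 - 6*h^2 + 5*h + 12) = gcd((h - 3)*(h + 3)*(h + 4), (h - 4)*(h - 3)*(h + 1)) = h - 3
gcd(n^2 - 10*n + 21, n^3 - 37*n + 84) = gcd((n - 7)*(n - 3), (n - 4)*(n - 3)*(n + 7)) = n - 3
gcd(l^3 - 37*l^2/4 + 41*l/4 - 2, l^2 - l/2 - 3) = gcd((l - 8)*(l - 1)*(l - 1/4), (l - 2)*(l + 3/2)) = 1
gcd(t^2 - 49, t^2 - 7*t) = t - 7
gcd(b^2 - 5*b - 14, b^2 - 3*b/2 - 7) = b + 2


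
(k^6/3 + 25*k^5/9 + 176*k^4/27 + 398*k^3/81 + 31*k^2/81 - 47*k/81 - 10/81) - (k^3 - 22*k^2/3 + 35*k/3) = k^6/3 + 25*k^5/9 + 176*k^4/27 + 317*k^3/81 + 625*k^2/81 - 992*k/81 - 10/81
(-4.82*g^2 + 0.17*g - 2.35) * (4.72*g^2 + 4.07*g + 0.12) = -22.7504*g^4 - 18.815*g^3 - 10.9785*g^2 - 9.5441*g - 0.282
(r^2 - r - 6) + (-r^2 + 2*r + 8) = r + 2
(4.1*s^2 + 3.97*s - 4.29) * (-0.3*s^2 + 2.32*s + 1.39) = -1.23*s^4 + 8.321*s^3 + 16.1964*s^2 - 4.4345*s - 5.9631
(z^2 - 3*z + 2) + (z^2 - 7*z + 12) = 2*z^2 - 10*z + 14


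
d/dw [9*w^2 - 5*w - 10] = 18*w - 5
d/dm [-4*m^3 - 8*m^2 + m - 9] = -12*m^2 - 16*m + 1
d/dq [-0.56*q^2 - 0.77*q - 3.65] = -1.12*q - 0.77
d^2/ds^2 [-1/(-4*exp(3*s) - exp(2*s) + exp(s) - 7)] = ((-36*exp(2*s) - 4*exp(s) + 1)*(4*exp(3*s) + exp(2*s) - exp(s) + 7) + 2*(12*exp(2*s) + 2*exp(s) - 1)^2*exp(s))*exp(s)/(4*exp(3*s) + exp(2*s) - exp(s) + 7)^3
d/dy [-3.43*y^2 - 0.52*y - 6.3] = -6.86*y - 0.52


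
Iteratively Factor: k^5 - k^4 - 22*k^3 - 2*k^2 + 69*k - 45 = (k - 1)*(k^4 - 22*k^2 - 24*k + 45) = (k - 5)*(k - 1)*(k^3 + 5*k^2 + 3*k - 9) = (k - 5)*(k - 1)*(k + 3)*(k^2 + 2*k - 3) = (k - 5)*(k - 1)^2*(k + 3)*(k + 3)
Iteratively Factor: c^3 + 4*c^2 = (c + 4)*(c^2) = c*(c + 4)*(c)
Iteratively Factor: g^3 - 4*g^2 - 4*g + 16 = (g - 4)*(g^2 - 4) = (g - 4)*(g + 2)*(g - 2)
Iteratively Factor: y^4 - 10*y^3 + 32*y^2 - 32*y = (y - 4)*(y^3 - 6*y^2 + 8*y) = y*(y - 4)*(y^2 - 6*y + 8) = y*(y - 4)^2*(y - 2)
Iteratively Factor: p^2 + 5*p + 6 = (p + 3)*(p + 2)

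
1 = 1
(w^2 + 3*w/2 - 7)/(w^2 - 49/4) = 2*(w - 2)/(2*w - 7)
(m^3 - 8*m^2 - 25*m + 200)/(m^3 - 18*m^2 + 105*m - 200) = (m + 5)/(m - 5)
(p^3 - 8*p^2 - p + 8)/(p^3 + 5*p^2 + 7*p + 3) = (p^2 - 9*p + 8)/(p^2 + 4*p + 3)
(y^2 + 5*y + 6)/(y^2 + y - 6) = (y + 2)/(y - 2)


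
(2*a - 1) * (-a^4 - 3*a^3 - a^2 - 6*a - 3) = -2*a^5 - 5*a^4 + a^3 - 11*a^2 + 3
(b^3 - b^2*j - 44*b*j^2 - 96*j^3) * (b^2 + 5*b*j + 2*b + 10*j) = b^5 + 4*b^4*j + 2*b^4 - 49*b^3*j^2 + 8*b^3*j - 316*b^2*j^3 - 98*b^2*j^2 - 480*b*j^4 - 632*b*j^3 - 960*j^4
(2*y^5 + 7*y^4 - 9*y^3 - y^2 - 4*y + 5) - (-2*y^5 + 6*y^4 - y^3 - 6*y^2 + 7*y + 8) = 4*y^5 + y^4 - 8*y^3 + 5*y^2 - 11*y - 3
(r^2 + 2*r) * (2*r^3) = 2*r^5 + 4*r^4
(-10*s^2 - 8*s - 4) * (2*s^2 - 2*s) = -20*s^4 + 4*s^3 + 8*s^2 + 8*s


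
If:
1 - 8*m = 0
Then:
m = 1/8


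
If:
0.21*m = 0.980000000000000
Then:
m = 4.67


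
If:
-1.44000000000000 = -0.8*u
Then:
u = 1.80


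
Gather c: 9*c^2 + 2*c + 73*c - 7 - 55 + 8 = 9*c^2 + 75*c - 54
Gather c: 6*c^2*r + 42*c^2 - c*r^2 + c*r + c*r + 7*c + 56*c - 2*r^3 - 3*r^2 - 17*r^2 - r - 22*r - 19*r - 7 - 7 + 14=c^2*(6*r + 42) + c*(-r^2 + 2*r + 63) - 2*r^3 - 20*r^2 - 42*r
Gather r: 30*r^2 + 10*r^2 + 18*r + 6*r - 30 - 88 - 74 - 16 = 40*r^2 + 24*r - 208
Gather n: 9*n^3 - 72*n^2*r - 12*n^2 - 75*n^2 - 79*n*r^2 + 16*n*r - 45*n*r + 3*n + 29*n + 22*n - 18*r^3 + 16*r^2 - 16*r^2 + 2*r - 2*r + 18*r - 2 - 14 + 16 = 9*n^3 + n^2*(-72*r - 87) + n*(-79*r^2 - 29*r + 54) - 18*r^3 + 18*r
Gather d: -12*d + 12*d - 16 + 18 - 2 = 0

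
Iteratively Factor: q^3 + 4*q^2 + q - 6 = (q - 1)*(q^2 + 5*q + 6) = (q - 1)*(q + 2)*(q + 3)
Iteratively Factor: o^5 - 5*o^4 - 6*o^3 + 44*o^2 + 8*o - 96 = (o - 3)*(o^4 - 2*o^3 - 12*o^2 + 8*o + 32) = (o - 3)*(o + 2)*(o^3 - 4*o^2 - 4*o + 16) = (o - 4)*(o - 3)*(o + 2)*(o^2 - 4) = (o - 4)*(o - 3)*(o - 2)*(o + 2)*(o + 2)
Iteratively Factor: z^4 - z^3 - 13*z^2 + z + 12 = (z + 3)*(z^3 - 4*z^2 - z + 4) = (z - 1)*(z + 3)*(z^2 - 3*z - 4) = (z - 1)*(z + 1)*(z + 3)*(z - 4)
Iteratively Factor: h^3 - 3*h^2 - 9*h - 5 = (h + 1)*(h^2 - 4*h - 5) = (h + 1)^2*(h - 5)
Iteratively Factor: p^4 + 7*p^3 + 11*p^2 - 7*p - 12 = (p + 4)*(p^3 + 3*p^2 - p - 3) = (p + 3)*(p + 4)*(p^2 - 1) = (p - 1)*(p + 3)*(p + 4)*(p + 1)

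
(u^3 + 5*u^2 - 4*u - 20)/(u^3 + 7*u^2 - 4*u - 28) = (u + 5)/(u + 7)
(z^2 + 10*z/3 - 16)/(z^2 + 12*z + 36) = (z - 8/3)/(z + 6)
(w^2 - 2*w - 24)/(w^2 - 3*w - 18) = (w + 4)/(w + 3)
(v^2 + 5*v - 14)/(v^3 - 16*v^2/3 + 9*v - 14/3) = 3*(v + 7)/(3*v^2 - 10*v + 7)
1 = 1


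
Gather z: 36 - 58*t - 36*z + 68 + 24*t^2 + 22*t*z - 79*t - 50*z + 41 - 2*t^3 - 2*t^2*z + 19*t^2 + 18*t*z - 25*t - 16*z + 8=-2*t^3 + 43*t^2 - 162*t + z*(-2*t^2 + 40*t - 102) + 153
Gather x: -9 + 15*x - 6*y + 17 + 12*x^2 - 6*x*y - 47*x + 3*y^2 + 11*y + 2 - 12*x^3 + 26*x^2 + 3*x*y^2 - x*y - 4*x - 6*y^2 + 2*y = -12*x^3 + 38*x^2 + x*(3*y^2 - 7*y - 36) - 3*y^2 + 7*y + 10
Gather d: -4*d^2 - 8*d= -4*d^2 - 8*d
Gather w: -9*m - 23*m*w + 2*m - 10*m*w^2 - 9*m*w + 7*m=-10*m*w^2 - 32*m*w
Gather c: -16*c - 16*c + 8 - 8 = -32*c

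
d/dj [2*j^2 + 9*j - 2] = 4*j + 9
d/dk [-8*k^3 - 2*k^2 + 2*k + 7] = -24*k^2 - 4*k + 2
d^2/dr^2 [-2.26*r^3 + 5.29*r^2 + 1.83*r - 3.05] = 10.58 - 13.56*r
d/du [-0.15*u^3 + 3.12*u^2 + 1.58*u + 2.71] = -0.45*u^2 + 6.24*u + 1.58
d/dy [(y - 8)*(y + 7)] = 2*y - 1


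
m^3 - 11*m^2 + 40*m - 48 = (m - 4)^2*(m - 3)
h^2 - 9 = (h - 3)*(h + 3)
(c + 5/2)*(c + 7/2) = c^2 + 6*c + 35/4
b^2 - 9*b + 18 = (b - 6)*(b - 3)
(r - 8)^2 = r^2 - 16*r + 64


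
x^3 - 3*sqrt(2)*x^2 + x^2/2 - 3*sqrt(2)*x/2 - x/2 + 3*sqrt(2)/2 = (x - 1/2)*(x + 1)*(x - 3*sqrt(2))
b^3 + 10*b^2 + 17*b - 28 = (b - 1)*(b + 4)*(b + 7)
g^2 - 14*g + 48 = (g - 8)*(g - 6)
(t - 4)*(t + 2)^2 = t^3 - 12*t - 16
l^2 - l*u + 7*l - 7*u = (l + 7)*(l - u)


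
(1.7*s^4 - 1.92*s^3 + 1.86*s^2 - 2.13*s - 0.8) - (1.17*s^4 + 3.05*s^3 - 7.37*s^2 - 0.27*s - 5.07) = 0.53*s^4 - 4.97*s^3 + 9.23*s^2 - 1.86*s + 4.27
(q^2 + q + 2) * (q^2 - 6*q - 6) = q^4 - 5*q^3 - 10*q^2 - 18*q - 12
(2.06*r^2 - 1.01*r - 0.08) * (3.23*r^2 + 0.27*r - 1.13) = 6.6538*r^4 - 2.7061*r^3 - 2.8589*r^2 + 1.1197*r + 0.0904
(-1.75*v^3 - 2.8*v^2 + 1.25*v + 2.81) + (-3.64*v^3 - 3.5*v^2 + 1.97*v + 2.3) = -5.39*v^3 - 6.3*v^2 + 3.22*v + 5.11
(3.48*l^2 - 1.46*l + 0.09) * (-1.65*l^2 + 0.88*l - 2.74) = -5.742*l^4 + 5.4714*l^3 - 10.9685*l^2 + 4.0796*l - 0.2466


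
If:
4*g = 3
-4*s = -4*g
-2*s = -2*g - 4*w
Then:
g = 3/4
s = 3/4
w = 0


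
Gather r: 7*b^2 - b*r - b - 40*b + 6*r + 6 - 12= 7*b^2 - 41*b + r*(6 - b) - 6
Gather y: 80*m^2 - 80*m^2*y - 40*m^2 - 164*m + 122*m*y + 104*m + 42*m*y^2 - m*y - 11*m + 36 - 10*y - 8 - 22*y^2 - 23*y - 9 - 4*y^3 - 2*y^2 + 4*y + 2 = 40*m^2 - 71*m - 4*y^3 + y^2*(42*m - 24) + y*(-80*m^2 + 121*m - 29) + 21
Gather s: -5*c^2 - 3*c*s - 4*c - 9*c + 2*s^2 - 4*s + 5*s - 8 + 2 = -5*c^2 - 13*c + 2*s^2 + s*(1 - 3*c) - 6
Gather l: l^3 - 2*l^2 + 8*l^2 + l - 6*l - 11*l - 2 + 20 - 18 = l^3 + 6*l^2 - 16*l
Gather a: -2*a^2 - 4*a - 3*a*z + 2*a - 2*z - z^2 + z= -2*a^2 + a*(-3*z - 2) - z^2 - z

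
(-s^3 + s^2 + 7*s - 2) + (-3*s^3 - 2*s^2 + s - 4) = -4*s^3 - s^2 + 8*s - 6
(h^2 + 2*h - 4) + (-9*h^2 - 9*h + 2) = -8*h^2 - 7*h - 2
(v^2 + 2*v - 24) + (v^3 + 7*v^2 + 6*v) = v^3 + 8*v^2 + 8*v - 24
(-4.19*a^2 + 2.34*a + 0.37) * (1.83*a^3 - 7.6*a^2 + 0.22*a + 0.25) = -7.6677*a^5 + 36.1262*a^4 - 18.0287*a^3 - 3.3447*a^2 + 0.6664*a + 0.0925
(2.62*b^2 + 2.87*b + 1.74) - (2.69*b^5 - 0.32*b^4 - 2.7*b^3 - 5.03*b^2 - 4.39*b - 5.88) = -2.69*b^5 + 0.32*b^4 + 2.7*b^3 + 7.65*b^2 + 7.26*b + 7.62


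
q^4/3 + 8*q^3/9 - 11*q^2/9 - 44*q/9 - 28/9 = (q/3 + 1/3)*(q - 7/3)*(q + 2)^2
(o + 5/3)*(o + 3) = o^2 + 14*o/3 + 5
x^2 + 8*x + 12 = (x + 2)*(x + 6)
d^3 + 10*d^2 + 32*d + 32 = (d + 2)*(d + 4)^2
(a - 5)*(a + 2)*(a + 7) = a^3 + 4*a^2 - 31*a - 70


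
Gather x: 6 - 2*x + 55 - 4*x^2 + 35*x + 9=-4*x^2 + 33*x + 70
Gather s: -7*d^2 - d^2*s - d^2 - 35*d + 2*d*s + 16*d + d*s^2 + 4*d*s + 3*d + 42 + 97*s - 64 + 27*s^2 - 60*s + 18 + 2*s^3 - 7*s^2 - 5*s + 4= -8*d^2 - 16*d + 2*s^3 + s^2*(d + 20) + s*(-d^2 + 6*d + 32)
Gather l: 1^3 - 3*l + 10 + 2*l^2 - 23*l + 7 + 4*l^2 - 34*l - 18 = 6*l^2 - 60*l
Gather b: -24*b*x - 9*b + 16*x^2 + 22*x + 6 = b*(-24*x - 9) + 16*x^2 + 22*x + 6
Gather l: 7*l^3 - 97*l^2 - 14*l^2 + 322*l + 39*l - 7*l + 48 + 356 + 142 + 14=7*l^3 - 111*l^2 + 354*l + 560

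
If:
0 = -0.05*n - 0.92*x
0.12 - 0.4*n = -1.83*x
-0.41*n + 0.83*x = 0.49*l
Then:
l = -0.22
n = 0.24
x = -0.01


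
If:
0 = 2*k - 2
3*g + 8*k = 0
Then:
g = -8/3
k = 1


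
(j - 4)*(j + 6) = j^2 + 2*j - 24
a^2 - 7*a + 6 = (a - 6)*(a - 1)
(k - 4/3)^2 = k^2 - 8*k/3 + 16/9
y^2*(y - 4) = y^3 - 4*y^2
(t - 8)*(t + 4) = t^2 - 4*t - 32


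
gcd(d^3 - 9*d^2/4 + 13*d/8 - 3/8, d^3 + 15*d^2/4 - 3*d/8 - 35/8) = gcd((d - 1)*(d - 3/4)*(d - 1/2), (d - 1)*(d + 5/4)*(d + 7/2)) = d - 1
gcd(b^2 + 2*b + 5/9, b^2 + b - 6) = 1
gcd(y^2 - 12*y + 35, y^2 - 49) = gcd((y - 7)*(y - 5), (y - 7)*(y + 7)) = y - 7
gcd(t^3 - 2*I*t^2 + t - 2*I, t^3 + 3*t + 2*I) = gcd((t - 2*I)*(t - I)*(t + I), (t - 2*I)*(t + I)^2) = t^2 - I*t + 2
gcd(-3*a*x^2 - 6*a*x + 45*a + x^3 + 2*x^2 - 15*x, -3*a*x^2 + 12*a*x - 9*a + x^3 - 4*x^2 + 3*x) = -3*a*x + 9*a + x^2 - 3*x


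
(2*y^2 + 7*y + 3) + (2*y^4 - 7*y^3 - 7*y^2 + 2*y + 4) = 2*y^4 - 7*y^3 - 5*y^2 + 9*y + 7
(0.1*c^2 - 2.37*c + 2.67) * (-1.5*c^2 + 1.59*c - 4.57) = -0.15*c^4 + 3.714*c^3 - 8.2303*c^2 + 15.0762*c - 12.2019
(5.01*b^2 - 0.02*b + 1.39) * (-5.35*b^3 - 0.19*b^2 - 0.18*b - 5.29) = -26.8035*b^5 - 0.8449*b^4 - 8.3345*b^3 - 26.7634*b^2 - 0.1444*b - 7.3531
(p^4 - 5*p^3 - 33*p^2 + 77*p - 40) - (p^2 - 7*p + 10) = p^4 - 5*p^3 - 34*p^2 + 84*p - 50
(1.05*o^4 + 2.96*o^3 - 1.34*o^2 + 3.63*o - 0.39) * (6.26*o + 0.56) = 6.573*o^5 + 19.1176*o^4 - 6.7308*o^3 + 21.9734*o^2 - 0.4086*o - 0.2184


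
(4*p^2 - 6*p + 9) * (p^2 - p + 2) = 4*p^4 - 10*p^3 + 23*p^2 - 21*p + 18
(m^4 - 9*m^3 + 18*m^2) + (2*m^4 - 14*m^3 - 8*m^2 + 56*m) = 3*m^4 - 23*m^3 + 10*m^2 + 56*m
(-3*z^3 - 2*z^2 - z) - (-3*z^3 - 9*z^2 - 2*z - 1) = 7*z^2 + z + 1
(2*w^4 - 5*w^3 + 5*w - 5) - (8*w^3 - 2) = 2*w^4 - 13*w^3 + 5*w - 3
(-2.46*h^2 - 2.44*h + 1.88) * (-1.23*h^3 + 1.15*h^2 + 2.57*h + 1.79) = 3.0258*h^5 + 0.1722*h^4 - 11.4406*h^3 - 8.5122*h^2 + 0.463999999999999*h + 3.3652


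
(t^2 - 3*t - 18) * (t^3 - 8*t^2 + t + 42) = t^5 - 11*t^4 + 7*t^3 + 183*t^2 - 144*t - 756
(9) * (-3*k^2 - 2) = -27*k^2 - 18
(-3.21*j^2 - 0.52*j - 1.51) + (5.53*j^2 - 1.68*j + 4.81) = 2.32*j^2 - 2.2*j + 3.3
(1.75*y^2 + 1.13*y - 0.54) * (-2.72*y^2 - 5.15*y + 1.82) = -4.76*y^4 - 12.0861*y^3 - 1.1657*y^2 + 4.8376*y - 0.9828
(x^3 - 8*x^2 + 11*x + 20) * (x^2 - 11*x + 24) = x^5 - 19*x^4 + 123*x^3 - 293*x^2 + 44*x + 480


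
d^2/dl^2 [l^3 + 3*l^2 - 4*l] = 6*l + 6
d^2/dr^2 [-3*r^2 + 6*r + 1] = -6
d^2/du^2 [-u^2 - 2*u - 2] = -2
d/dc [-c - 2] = -1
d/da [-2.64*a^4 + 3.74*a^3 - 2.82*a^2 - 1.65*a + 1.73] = -10.56*a^3 + 11.22*a^2 - 5.64*a - 1.65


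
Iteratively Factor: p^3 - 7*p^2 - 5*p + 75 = (p - 5)*(p^2 - 2*p - 15) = (p - 5)*(p + 3)*(p - 5)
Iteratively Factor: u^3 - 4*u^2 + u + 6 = (u - 3)*(u^2 - u - 2) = (u - 3)*(u - 2)*(u + 1)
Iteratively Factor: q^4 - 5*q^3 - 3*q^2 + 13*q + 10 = (q - 2)*(q^3 - 3*q^2 - 9*q - 5) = (q - 2)*(q + 1)*(q^2 - 4*q - 5) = (q - 2)*(q + 1)^2*(q - 5)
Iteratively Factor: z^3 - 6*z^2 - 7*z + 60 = (z + 3)*(z^2 - 9*z + 20) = (z - 4)*(z + 3)*(z - 5)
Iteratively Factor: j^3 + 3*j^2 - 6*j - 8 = (j - 2)*(j^2 + 5*j + 4) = (j - 2)*(j + 1)*(j + 4)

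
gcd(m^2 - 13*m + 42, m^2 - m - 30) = m - 6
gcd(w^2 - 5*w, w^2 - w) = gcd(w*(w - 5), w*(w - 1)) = w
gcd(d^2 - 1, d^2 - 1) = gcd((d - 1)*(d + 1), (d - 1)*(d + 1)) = d^2 - 1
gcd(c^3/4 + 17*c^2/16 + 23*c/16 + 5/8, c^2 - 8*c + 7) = 1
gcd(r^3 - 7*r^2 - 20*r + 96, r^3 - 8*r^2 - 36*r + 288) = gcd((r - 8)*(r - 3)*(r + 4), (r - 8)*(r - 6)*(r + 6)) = r - 8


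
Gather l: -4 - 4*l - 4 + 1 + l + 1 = -3*l - 6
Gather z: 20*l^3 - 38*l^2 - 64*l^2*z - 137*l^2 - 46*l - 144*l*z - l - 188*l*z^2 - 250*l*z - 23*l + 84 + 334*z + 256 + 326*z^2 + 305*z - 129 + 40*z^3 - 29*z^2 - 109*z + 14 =20*l^3 - 175*l^2 - 70*l + 40*z^3 + z^2*(297 - 188*l) + z*(-64*l^2 - 394*l + 530) + 225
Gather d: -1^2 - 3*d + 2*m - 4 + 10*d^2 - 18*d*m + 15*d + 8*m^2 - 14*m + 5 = 10*d^2 + d*(12 - 18*m) + 8*m^2 - 12*m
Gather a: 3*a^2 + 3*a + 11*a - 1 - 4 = 3*a^2 + 14*a - 5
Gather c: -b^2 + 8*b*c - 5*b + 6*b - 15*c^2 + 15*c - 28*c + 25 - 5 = -b^2 + b - 15*c^2 + c*(8*b - 13) + 20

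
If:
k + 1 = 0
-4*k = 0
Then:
No Solution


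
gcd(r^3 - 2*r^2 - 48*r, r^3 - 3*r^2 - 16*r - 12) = 1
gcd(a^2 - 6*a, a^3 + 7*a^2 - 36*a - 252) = a - 6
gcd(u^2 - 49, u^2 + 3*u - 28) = u + 7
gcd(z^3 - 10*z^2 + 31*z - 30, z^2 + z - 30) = z - 5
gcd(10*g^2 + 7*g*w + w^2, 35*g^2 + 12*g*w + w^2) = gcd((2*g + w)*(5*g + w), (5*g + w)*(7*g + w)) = 5*g + w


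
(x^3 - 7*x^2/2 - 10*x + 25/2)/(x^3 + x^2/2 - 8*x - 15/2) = (x^2 - 6*x + 5)/(x^2 - 2*x - 3)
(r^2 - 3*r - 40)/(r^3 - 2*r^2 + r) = (r^2 - 3*r - 40)/(r*(r^2 - 2*r + 1))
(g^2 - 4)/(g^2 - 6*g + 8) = (g + 2)/(g - 4)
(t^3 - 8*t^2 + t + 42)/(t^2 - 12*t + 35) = (t^2 - t - 6)/(t - 5)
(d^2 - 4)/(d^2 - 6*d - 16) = (d - 2)/(d - 8)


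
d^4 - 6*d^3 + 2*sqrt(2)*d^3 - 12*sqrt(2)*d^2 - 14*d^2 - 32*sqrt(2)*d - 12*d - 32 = (d - 8)*(d + 2)*(d + sqrt(2))^2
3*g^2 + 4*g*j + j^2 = (g + j)*(3*g + j)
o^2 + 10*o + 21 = (o + 3)*(o + 7)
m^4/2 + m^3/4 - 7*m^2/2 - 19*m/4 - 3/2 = (m/2 + 1/2)*(m - 3)*(m + 1/2)*(m + 2)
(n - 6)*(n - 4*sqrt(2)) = n^2 - 6*n - 4*sqrt(2)*n + 24*sqrt(2)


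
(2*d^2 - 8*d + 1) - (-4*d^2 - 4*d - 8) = 6*d^2 - 4*d + 9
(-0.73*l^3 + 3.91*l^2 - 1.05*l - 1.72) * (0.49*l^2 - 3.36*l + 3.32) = -0.3577*l^5 + 4.3687*l^4 - 16.0757*l^3 + 15.6664*l^2 + 2.2932*l - 5.7104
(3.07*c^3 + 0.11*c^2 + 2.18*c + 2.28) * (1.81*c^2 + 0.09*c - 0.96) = 5.5567*c^5 + 0.4754*c^4 + 1.0085*c^3 + 4.2174*c^2 - 1.8876*c - 2.1888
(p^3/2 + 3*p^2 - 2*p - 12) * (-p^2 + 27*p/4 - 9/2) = -p^5/2 + 3*p^4/8 + 20*p^3 - 15*p^2 - 72*p + 54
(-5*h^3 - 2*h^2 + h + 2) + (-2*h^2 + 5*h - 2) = -5*h^3 - 4*h^2 + 6*h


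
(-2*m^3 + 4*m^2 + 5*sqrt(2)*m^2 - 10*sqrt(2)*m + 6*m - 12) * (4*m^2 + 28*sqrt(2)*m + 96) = -8*m^5 - 36*sqrt(2)*m^4 + 16*m^4 + 72*sqrt(2)*m^3 + 112*m^3 - 224*m^2 + 648*sqrt(2)*m^2 - 1296*sqrt(2)*m + 576*m - 1152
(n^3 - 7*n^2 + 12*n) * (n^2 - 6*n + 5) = n^5 - 13*n^4 + 59*n^3 - 107*n^2 + 60*n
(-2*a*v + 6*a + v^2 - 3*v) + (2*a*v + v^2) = 6*a + 2*v^2 - 3*v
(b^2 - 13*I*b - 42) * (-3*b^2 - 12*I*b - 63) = -3*b^4 + 27*I*b^3 - 93*b^2 + 1323*I*b + 2646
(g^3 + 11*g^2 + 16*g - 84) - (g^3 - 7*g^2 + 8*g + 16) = 18*g^2 + 8*g - 100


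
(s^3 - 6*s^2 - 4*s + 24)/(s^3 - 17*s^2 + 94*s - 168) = (s^2 - 4)/(s^2 - 11*s + 28)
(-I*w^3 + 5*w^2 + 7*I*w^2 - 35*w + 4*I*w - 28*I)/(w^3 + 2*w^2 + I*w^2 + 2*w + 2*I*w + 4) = (-I*w^3 + w^2*(5 + 7*I) + w*(-35 + 4*I) - 28*I)/(w^3 + w^2*(2 + I) + 2*w*(1 + I) + 4)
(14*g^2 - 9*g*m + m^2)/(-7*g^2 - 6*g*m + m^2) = (-2*g + m)/(g + m)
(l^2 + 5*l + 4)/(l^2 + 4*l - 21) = (l^2 + 5*l + 4)/(l^2 + 4*l - 21)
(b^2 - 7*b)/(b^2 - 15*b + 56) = b/(b - 8)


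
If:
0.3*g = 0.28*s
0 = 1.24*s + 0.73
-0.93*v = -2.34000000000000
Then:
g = -0.55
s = -0.59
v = 2.52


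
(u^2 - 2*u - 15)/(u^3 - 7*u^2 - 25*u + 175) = (u + 3)/(u^2 - 2*u - 35)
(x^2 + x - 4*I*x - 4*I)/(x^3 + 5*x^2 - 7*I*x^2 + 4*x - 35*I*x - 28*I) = (x - 4*I)/(x^2 + x*(4 - 7*I) - 28*I)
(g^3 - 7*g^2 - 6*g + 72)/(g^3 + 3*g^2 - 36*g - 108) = (g - 4)/(g + 6)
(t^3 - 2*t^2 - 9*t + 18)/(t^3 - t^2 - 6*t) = (t^2 + t - 6)/(t*(t + 2))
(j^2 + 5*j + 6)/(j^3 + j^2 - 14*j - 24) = 1/(j - 4)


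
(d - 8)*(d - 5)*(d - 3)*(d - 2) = d^4 - 18*d^3 + 111*d^2 - 278*d + 240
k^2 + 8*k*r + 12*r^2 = (k + 2*r)*(k + 6*r)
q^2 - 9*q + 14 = (q - 7)*(q - 2)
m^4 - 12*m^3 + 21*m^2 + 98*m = m*(m - 7)^2*(m + 2)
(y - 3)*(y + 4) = y^2 + y - 12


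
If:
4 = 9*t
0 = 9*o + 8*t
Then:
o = -32/81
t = 4/9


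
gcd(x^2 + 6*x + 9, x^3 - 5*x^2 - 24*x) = x + 3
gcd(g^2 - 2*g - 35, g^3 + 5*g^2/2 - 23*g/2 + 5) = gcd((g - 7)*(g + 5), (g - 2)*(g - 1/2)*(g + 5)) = g + 5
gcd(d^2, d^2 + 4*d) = d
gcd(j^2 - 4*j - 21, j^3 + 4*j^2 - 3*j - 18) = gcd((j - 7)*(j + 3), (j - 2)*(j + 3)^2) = j + 3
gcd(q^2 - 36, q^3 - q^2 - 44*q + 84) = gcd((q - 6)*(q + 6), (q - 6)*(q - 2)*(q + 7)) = q - 6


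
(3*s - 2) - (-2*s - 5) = 5*s + 3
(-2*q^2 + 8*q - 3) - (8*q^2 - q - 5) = -10*q^2 + 9*q + 2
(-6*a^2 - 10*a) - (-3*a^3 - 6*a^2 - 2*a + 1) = 3*a^3 - 8*a - 1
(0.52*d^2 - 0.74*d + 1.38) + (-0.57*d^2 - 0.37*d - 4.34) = -0.0499999999999999*d^2 - 1.11*d - 2.96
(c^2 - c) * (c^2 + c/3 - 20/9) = c^4 - 2*c^3/3 - 23*c^2/9 + 20*c/9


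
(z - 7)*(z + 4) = z^2 - 3*z - 28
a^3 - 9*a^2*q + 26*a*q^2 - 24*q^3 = (a - 4*q)*(a - 3*q)*(a - 2*q)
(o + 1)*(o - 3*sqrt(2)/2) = o^2 - 3*sqrt(2)*o/2 + o - 3*sqrt(2)/2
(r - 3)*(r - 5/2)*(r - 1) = r^3 - 13*r^2/2 + 13*r - 15/2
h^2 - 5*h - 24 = (h - 8)*(h + 3)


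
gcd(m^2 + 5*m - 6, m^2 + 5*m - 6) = m^2 + 5*m - 6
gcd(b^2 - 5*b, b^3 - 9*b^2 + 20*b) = b^2 - 5*b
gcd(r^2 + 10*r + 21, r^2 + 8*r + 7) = r + 7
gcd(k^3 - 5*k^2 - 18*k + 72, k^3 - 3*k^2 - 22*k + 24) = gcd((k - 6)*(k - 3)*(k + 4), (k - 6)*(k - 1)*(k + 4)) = k^2 - 2*k - 24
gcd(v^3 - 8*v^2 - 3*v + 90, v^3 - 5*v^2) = v - 5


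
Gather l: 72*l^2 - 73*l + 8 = 72*l^2 - 73*l + 8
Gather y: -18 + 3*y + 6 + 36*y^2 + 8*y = 36*y^2 + 11*y - 12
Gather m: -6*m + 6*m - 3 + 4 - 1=0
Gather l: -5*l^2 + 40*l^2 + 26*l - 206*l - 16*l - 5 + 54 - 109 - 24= 35*l^2 - 196*l - 84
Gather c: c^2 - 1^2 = c^2 - 1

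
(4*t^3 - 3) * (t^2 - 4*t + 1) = 4*t^5 - 16*t^4 + 4*t^3 - 3*t^2 + 12*t - 3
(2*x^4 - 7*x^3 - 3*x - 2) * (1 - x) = -2*x^5 + 9*x^4 - 7*x^3 + 3*x^2 - x - 2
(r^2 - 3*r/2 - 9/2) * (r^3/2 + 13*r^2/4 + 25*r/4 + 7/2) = r^5/2 + 5*r^4/2 - 7*r^3/8 - 41*r^2/2 - 267*r/8 - 63/4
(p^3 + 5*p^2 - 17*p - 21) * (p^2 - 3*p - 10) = p^5 + 2*p^4 - 42*p^3 - 20*p^2 + 233*p + 210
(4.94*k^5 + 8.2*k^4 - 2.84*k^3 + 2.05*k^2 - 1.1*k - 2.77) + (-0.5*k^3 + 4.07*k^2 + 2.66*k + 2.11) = 4.94*k^5 + 8.2*k^4 - 3.34*k^3 + 6.12*k^2 + 1.56*k - 0.66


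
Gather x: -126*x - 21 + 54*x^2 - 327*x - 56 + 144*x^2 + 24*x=198*x^2 - 429*x - 77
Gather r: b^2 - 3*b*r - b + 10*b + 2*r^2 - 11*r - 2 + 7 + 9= b^2 + 9*b + 2*r^2 + r*(-3*b - 11) + 14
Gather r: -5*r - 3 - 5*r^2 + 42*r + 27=-5*r^2 + 37*r + 24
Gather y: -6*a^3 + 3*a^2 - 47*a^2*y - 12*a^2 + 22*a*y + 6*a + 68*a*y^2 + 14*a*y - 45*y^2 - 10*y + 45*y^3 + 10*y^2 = -6*a^3 - 9*a^2 + 6*a + 45*y^3 + y^2*(68*a - 35) + y*(-47*a^2 + 36*a - 10)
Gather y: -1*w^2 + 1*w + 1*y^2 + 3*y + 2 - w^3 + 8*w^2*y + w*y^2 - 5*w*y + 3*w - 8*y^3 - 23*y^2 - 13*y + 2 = -w^3 - w^2 + 4*w - 8*y^3 + y^2*(w - 22) + y*(8*w^2 - 5*w - 10) + 4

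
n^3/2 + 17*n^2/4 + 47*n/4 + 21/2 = (n/2 + 1)*(n + 3)*(n + 7/2)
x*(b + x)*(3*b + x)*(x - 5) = 3*b^2*x^2 - 15*b^2*x + 4*b*x^3 - 20*b*x^2 + x^4 - 5*x^3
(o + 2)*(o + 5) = o^2 + 7*o + 10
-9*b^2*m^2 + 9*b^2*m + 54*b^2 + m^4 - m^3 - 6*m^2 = (-3*b + m)*(3*b + m)*(m - 3)*(m + 2)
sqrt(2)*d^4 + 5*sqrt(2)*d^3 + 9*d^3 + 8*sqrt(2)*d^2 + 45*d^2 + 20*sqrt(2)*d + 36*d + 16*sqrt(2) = (d + 1)*(d + 4)*(d + 4*sqrt(2))*(sqrt(2)*d + 1)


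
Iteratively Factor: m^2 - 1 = (m - 1)*(m + 1)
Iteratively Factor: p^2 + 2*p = (p + 2)*(p)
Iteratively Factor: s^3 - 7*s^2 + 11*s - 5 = (s - 1)*(s^2 - 6*s + 5) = (s - 5)*(s - 1)*(s - 1)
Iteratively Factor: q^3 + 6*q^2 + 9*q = (q)*(q^2 + 6*q + 9) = q*(q + 3)*(q + 3)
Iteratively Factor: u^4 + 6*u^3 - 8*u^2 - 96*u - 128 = (u - 4)*(u^3 + 10*u^2 + 32*u + 32) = (u - 4)*(u + 2)*(u^2 + 8*u + 16) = (u - 4)*(u + 2)*(u + 4)*(u + 4)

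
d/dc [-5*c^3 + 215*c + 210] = 215 - 15*c^2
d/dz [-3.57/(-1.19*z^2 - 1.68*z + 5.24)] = (-8.4966*z - 5.9976)/(1.19*z^2 + 1.68*z - 5.24)^2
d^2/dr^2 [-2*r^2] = -4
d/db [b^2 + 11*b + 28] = 2*b + 11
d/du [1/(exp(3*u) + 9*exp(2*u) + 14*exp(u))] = (-3*exp(2*u) - 18*exp(u) - 14)*exp(-u)/(exp(2*u) + 9*exp(u) + 14)^2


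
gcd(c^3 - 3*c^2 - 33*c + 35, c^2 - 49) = c - 7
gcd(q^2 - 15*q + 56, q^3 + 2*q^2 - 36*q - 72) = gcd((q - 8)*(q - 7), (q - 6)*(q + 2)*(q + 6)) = 1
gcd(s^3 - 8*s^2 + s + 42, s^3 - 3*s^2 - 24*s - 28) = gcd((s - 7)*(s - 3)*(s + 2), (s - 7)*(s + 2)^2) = s^2 - 5*s - 14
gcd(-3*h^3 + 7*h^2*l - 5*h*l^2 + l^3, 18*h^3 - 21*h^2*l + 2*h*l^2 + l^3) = 3*h^2 - 4*h*l + l^2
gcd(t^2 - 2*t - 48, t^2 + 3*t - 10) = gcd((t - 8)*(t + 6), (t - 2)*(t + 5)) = 1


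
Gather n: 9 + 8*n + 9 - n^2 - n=-n^2 + 7*n + 18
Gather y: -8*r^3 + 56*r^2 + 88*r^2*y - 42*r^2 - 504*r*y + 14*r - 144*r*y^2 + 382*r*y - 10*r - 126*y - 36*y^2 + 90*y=-8*r^3 + 14*r^2 + 4*r + y^2*(-144*r - 36) + y*(88*r^2 - 122*r - 36)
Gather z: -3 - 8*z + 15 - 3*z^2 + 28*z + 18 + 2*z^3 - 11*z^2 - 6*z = 2*z^3 - 14*z^2 + 14*z + 30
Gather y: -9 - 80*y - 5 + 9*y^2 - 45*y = 9*y^2 - 125*y - 14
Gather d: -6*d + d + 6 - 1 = 5 - 5*d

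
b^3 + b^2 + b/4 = b*(b + 1/2)^2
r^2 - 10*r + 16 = (r - 8)*(r - 2)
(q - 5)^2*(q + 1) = q^3 - 9*q^2 + 15*q + 25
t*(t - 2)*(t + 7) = t^3 + 5*t^2 - 14*t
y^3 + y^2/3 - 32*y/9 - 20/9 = (y - 2)*(y + 2/3)*(y + 5/3)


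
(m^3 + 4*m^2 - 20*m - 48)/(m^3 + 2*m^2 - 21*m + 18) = (m^2 - 2*m - 8)/(m^2 - 4*m + 3)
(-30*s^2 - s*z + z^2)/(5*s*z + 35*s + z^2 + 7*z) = (-6*s + z)/(z + 7)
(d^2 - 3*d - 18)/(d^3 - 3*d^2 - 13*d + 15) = (d - 6)/(d^2 - 6*d + 5)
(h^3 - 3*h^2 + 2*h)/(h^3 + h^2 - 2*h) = (h - 2)/(h + 2)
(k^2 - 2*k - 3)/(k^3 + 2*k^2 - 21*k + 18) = (k + 1)/(k^2 + 5*k - 6)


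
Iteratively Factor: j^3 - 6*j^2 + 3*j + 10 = (j - 2)*(j^2 - 4*j - 5) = (j - 5)*(j - 2)*(j + 1)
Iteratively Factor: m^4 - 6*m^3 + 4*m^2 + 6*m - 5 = (m - 1)*(m^3 - 5*m^2 - m + 5) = (m - 1)*(m + 1)*(m^2 - 6*m + 5) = (m - 5)*(m - 1)*(m + 1)*(m - 1)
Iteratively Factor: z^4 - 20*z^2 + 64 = (z + 4)*(z^3 - 4*z^2 - 4*z + 16) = (z - 2)*(z + 4)*(z^2 - 2*z - 8) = (z - 2)*(z + 2)*(z + 4)*(z - 4)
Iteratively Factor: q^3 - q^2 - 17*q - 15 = (q + 3)*(q^2 - 4*q - 5) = (q + 1)*(q + 3)*(q - 5)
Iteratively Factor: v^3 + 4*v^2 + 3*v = (v + 1)*(v^2 + 3*v) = (v + 1)*(v + 3)*(v)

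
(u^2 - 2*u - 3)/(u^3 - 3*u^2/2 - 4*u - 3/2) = 2/(2*u + 1)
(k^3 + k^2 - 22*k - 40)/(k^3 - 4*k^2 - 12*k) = (k^2 - k - 20)/(k*(k - 6))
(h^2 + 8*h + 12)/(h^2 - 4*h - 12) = (h + 6)/(h - 6)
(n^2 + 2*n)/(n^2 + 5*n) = (n + 2)/(n + 5)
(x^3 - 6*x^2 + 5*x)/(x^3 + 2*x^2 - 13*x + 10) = x*(x - 5)/(x^2 + 3*x - 10)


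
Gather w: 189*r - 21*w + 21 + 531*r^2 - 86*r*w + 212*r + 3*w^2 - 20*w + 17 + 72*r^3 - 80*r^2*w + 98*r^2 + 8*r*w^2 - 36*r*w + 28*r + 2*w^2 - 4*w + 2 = 72*r^3 + 629*r^2 + 429*r + w^2*(8*r + 5) + w*(-80*r^2 - 122*r - 45) + 40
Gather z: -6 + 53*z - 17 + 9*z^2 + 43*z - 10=9*z^2 + 96*z - 33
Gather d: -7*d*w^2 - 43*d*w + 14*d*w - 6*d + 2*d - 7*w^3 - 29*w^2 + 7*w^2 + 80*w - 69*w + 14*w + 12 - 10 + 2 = d*(-7*w^2 - 29*w - 4) - 7*w^3 - 22*w^2 + 25*w + 4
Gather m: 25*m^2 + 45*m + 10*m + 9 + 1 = 25*m^2 + 55*m + 10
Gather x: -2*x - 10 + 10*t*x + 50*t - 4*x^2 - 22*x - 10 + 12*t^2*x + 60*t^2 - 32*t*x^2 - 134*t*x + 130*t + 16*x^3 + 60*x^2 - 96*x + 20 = 60*t^2 + 180*t + 16*x^3 + x^2*(56 - 32*t) + x*(12*t^2 - 124*t - 120)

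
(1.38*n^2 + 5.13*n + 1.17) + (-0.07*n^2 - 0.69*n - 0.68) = 1.31*n^2 + 4.44*n + 0.49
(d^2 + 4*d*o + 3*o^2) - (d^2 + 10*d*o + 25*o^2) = -6*d*o - 22*o^2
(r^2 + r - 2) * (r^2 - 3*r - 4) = r^4 - 2*r^3 - 9*r^2 + 2*r + 8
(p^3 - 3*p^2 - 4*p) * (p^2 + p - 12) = p^5 - 2*p^4 - 19*p^3 + 32*p^2 + 48*p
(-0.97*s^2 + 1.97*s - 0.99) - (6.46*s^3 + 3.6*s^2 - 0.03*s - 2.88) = -6.46*s^3 - 4.57*s^2 + 2.0*s + 1.89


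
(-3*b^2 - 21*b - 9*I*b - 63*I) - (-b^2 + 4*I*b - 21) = -2*b^2 - 21*b - 13*I*b + 21 - 63*I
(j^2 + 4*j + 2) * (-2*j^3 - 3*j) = -2*j^5 - 8*j^4 - 7*j^3 - 12*j^2 - 6*j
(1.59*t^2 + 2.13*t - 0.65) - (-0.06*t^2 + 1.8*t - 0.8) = 1.65*t^2 + 0.33*t + 0.15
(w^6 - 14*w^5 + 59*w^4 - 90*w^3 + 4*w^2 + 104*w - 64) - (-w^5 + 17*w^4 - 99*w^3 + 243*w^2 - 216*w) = w^6 - 13*w^5 + 42*w^4 + 9*w^3 - 239*w^2 + 320*w - 64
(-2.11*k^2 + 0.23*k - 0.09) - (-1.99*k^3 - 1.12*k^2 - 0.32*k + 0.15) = 1.99*k^3 - 0.99*k^2 + 0.55*k - 0.24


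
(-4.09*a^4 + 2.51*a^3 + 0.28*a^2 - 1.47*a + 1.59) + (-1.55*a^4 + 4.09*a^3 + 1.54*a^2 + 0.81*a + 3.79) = -5.64*a^4 + 6.6*a^3 + 1.82*a^2 - 0.66*a + 5.38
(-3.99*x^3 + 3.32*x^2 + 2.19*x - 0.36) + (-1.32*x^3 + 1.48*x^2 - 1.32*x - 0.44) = -5.31*x^3 + 4.8*x^2 + 0.87*x - 0.8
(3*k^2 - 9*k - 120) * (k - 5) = 3*k^3 - 24*k^2 - 75*k + 600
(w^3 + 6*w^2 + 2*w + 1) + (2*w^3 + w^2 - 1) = 3*w^3 + 7*w^2 + 2*w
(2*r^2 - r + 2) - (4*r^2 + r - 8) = -2*r^2 - 2*r + 10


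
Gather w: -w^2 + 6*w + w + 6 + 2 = -w^2 + 7*w + 8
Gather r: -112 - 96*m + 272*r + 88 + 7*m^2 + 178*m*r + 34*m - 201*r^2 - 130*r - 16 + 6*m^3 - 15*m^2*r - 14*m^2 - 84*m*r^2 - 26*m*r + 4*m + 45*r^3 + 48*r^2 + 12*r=6*m^3 - 7*m^2 - 58*m + 45*r^3 + r^2*(-84*m - 153) + r*(-15*m^2 + 152*m + 154) - 40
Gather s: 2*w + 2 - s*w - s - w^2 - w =s*(-w - 1) - w^2 + w + 2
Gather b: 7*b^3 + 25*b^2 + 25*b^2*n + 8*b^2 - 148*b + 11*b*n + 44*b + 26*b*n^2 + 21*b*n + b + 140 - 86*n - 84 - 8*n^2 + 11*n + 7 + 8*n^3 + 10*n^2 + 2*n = 7*b^3 + b^2*(25*n + 33) + b*(26*n^2 + 32*n - 103) + 8*n^3 + 2*n^2 - 73*n + 63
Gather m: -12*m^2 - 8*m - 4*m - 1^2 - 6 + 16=-12*m^2 - 12*m + 9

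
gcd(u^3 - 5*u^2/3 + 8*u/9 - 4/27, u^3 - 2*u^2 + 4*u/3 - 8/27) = u^2 - 4*u/3 + 4/9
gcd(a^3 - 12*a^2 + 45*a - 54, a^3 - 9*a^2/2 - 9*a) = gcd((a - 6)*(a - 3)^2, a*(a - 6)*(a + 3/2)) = a - 6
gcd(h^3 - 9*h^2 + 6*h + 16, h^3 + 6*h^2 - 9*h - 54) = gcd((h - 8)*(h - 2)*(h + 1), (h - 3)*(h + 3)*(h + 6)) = 1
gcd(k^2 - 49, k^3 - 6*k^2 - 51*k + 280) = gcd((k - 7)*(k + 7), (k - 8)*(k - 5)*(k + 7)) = k + 7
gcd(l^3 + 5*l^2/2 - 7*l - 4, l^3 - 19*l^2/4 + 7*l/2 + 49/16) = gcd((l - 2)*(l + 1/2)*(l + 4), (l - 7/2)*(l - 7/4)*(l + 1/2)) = l + 1/2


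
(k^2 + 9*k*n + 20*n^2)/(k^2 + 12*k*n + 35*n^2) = (k + 4*n)/(k + 7*n)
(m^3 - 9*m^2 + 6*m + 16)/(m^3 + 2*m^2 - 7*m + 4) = (m^3 - 9*m^2 + 6*m + 16)/(m^3 + 2*m^2 - 7*m + 4)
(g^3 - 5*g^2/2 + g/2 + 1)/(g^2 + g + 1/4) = 2*(g^2 - 3*g + 2)/(2*g + 1)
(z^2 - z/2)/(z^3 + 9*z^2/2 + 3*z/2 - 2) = z/(z^2 + 5*z + 4)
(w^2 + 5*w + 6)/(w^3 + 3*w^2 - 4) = (w + 3)/(w^2 + w - 2)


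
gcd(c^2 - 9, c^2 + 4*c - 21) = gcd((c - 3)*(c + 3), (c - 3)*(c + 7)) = c - 3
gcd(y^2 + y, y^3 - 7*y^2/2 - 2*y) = y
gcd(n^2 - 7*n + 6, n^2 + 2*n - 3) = n - 1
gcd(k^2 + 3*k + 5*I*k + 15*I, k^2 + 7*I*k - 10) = k + 5*I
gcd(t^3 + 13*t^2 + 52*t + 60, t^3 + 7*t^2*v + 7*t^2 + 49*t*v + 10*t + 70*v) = t^2 + 7*t + 10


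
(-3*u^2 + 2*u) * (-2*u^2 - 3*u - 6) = 6*u^4 + 5*u^3 + 12*u^2 - 12*u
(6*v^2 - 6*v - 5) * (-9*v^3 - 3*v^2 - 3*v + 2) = -54*v^5 + 36*v^4 + 45*v^3 + 45*v^2 + 3*v - 10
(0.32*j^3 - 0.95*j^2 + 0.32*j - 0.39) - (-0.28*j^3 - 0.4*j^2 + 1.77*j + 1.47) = 0.6*j^3 - 0.55*j^2 - 1.45*j - 1.86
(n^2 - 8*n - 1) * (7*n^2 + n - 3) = 7*n^4 - 55*n^3 - 18*n^2 + 23*n + 3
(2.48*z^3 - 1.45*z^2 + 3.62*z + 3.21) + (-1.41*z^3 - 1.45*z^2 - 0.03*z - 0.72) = 1.07*z^3 - 2.9*z^2 + 3.59*z + 2.49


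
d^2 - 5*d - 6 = (d - 6)*(d + 1)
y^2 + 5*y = y*(y + 5)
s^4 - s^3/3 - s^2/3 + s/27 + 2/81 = (s - 2/3)*(s - 1/3)*(s + 1/3)^2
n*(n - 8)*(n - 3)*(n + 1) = n^4 - 10*n^3 + 13*n^2 + 24*n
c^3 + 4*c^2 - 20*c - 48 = (c - 4)*(c + 2)*(c + 6)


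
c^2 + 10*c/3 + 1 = (c + 1/3)*(c + 3)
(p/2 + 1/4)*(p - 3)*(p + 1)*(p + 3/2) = p^4/2 - 25*p^2/8 - 15*p/4 - 9/8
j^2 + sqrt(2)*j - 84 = (j - 6*sqrt(2))*(j + 7*sqrt(2))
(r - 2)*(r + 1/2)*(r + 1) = r^3 - r^2/2 - 5*r/2 - 1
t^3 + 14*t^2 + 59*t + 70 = (t + 2)*(t + 5)*(t + 7)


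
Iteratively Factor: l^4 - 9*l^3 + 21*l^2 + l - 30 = (l - 2)*(l^3 - 7*l^2 + 7*l + 15) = (l - 3)*(l - 2)*(l^2 - 4*l - 5) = (l - 3)*(l - 2)*(l + 1)*(l - 5)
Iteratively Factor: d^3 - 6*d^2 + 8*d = (d)*(d^2 - 6*d + 8) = d*(d - 2)*(d - 4)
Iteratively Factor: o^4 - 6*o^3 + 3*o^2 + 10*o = (o - 2)*(o^3 - 4*o^2 - 5*o) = o*(o - 2)*(o^2 - 4*o - 5) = o*(o - 2)*(o + 1)*(o - 5)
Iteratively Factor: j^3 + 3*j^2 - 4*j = (j)*(j^2 + 3*j - 4) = j*(j + 4)*(j - 1)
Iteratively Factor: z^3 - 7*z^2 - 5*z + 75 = (z - 5)*(z^2 - 2*z - 15) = (z - 5)^2*(z + 3)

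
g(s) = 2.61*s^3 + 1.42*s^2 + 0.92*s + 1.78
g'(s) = 7.83*s^2 + 2.84*s + 0.92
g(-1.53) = -5.65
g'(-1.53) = 14.90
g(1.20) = 9.44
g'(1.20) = 15.60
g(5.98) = 616.20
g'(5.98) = 297.91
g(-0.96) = -0.10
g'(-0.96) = 5.41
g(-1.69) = -8.32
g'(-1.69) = 18.48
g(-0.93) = 0.05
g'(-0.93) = 5.05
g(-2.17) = -20.20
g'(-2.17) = 31.63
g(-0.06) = 1.73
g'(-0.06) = 0.78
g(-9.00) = -1794.17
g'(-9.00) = 609.59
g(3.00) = 87.79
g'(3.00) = 79.91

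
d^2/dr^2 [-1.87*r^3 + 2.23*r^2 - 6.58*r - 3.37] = 4.46 - 11.22*r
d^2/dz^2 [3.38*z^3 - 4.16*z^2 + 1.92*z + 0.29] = 20.28*z - 8.32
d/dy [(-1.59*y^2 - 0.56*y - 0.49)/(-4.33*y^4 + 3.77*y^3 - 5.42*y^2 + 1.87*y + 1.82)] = (-13.7694*y^5 - 1.2801*y^4 - 4.2644*y^3 - 0.466600000000001*y^2 - 11.0992*y - 0.1029)/(18.7489*y^8 - 32.6482*y^7 + 61.1501*y^6 - 57.061*y^5 + 27.715*y^4 - 6.548*y^3 - 16.2319*y^2 + 6.8068*y + 3.3124)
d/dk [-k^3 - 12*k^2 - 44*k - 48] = -3*k^2 - 24*k - 44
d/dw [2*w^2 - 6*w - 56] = 4*w - 6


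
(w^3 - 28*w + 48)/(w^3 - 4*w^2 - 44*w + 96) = (w - 4)/(w - 8)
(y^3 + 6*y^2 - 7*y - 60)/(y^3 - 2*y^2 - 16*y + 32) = (y^2 + 2*y - 15)/(y^2 - 6*y + 8)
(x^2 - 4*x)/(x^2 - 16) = x/(x + 4)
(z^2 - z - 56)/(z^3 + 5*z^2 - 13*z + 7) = (z - 8)/(z^2 - 2*z + 1)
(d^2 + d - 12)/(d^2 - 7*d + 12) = (d + 4)/(d - 4)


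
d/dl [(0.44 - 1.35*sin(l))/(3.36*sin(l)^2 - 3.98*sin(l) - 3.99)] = (4.536*sin(l)^2 - 2.9568*sin(l) + 7.1377)*cos(l)/(11.2896*sin(l)^4 - 26.7456*sin(l)^3 - 10.9724*sin(l)^2 + 31.7604*sin(l) + 15.9201)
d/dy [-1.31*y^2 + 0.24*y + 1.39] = 0.24 - 2.62*y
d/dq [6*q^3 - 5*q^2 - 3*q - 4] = 18*q^2 - 10*q - 3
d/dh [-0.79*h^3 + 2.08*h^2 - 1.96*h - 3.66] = -2.37*h^2 + 4.16*h - 1.96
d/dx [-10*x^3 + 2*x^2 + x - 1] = -30*x^2 + 4*x + 1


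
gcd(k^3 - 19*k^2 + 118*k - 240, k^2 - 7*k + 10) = k - 5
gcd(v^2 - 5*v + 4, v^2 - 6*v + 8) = v - 4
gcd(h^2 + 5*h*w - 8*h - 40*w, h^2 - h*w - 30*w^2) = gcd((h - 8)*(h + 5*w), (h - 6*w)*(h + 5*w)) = h + 5*w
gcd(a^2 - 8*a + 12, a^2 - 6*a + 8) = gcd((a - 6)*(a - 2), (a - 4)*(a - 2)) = a - 2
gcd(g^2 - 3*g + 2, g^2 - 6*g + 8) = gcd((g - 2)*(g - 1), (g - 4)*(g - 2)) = g - 2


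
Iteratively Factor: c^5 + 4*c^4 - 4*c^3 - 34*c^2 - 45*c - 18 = (c - 3)*(c^4 + 7*c^3 + 17*c^2 + 17*c + 6) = (c - 3)*(c + 1)*(c^3 + 6*c^2 + 11*c + 6) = (c - 3)*(c + 1)*(c + 3)*(c^2 + 3*c + 2) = (c - 3)*(c + 1)^2*(c + 3)*(c + 2)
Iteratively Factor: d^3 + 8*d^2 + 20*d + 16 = (d + 2)*(d^2 + 6*d + 8) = (d + 2)^2*(d + 4)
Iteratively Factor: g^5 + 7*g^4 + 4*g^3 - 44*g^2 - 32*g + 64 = (g + 2)*(g^4 + 5*g^3 - 6*g^2 - 32*g + 32) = (g - 1)*(g + 2)*(g^3 + 6*g^2 - 32) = (g - 1)*(g + 2)*(g + 4)*(g^2 + 2*g - 8) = (g - 2)*(g - 1)*(g + 2)*(g + 4)*(g + 4)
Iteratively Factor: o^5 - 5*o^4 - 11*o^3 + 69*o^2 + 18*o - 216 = (o - 3)*(o^4 - 2*o^3 - 17*o^2 + 18*o + 72) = (o - 3)*(o + 2)*(o^3 - 4*o^2 - 9*o + 36) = (o - 4)*(o - 3)*(o + 2)*(o^2 - 9) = (o - 4)*(o - 3)^2*(o + 2)*(o + 3)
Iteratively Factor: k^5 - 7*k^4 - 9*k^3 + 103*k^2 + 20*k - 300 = (k + 2)*(k^4 - 9*k^3 + 9*k^2 + 85*k - 150) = (k + 2)*(k + 3)*(k^3 - 12*k^2 + 45*k - 50) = (k - 2)*(k + 2)*(k + 3)*(k^2 - 10*k + 25) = (k - 5)*(k - 2)*(k + 2)*(k + 3)*(k - 5)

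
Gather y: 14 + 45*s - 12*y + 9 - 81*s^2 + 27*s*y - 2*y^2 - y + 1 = -81*s^2 + 45*s - 2*y^2 + y*(27*s - 13) + 24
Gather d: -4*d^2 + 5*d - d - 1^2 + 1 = -4*d^2 + 4*d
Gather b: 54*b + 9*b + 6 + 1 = 63*b + 7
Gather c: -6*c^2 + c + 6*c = -6*c^2 + 7*c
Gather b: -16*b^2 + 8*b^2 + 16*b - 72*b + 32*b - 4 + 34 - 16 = -8*b^2 - 24*b + 14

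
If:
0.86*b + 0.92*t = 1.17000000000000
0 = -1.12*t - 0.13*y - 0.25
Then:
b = 0.124169435215947*y + 1.59925249169435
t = -0.116071428571429*y - 0.223214285714286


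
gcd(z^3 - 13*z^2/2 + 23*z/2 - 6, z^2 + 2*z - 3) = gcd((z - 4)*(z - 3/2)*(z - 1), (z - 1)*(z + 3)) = z - 1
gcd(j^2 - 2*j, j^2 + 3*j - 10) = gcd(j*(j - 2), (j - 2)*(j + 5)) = j - 2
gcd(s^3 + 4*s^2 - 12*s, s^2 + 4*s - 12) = s^2 + 4*s - 12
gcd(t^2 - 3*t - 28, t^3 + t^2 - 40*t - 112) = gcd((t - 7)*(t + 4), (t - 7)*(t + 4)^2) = t^2 - 3*t - 28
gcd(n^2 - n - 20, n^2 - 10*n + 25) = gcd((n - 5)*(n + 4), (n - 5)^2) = n - 5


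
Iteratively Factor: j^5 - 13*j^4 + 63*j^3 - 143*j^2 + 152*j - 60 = (j - 3)*(j^4 - 10*j^3 + 33*j^2 - 44*j + 20) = (j - 3)*(j - 2)*(j^3 - 8*j^2 + 17*j - 10) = (j - 5)*(j - 3)*(j - 2)*(j^2 - 3*j + 2) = (j - 5)*(j - 3)*(j - 2)*(j - 1)*(j - 2)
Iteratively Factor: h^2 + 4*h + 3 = (h + 1)*(h + 3)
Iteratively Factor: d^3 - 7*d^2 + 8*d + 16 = (d - 4)*(d^2 - 3*d - 4) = (d - 4)*(d + 1)*(d - 4)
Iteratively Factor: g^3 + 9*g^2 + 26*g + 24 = (g + 2)*(g^2 + 7*g + 12) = (g + 2)*(g + 3)*(g + 4)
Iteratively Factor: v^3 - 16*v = (v - 4)*(v^2 + 4*v) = (v - 4)*(v + 4)*(v)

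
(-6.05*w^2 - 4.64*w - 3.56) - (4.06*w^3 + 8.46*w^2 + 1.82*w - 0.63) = -4.06*w^3 - 14.51*w^2 - 6.46*w - 2.93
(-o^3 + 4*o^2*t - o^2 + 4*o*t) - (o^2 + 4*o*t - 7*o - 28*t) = -o^3 + 4*o^2*t - 2*o^2 + 7*o + 28*t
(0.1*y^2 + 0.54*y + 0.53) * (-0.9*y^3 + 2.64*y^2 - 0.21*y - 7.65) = -0.09*y^5 - 0.222*y^4 + 0.9276*y^3 + 0.5208*y^2 - 4.2423*y - 4.0545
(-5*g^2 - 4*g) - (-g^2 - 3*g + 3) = -4*g^2 - g - 3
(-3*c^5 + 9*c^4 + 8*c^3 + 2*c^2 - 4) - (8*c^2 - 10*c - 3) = -3*c^5 + 9*c^4 + 8*c^3 - 6*c^2 + 10*c - 1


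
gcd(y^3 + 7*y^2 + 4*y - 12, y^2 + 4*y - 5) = y - 1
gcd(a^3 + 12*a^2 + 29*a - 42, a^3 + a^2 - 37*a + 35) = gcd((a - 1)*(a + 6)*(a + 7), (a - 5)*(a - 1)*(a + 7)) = a^2 + 6*a - 7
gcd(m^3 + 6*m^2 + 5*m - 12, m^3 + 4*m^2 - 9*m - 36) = m^2 + 7*m + 12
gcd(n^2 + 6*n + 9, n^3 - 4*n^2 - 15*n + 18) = n + 3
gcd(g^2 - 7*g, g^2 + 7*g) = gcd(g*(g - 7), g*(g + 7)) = g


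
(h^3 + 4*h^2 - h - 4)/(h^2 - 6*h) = (h^3 + 4*h^2 - h - 4)/(h*(h - 6))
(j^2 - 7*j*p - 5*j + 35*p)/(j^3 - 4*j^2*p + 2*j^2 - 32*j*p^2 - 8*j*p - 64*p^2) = (-j^2 + 7*j*p + 5*j - 35*p)/(-j^3 + 4*j^2*p - 2*j^2 + 32*j*p^2 + 8*j*p + 64*p^2)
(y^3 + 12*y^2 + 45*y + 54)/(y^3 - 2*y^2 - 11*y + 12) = (y^2 + 9*y + 18)/(y^2 - 5*y + 4)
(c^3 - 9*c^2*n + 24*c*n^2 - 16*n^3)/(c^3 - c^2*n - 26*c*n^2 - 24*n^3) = (-c^3 + 9*c^2*n - 24*c*n^2 + 16*n^3)/(-c^3 + c^2*n + 26*c*n^2 + 24*n^3)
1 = 1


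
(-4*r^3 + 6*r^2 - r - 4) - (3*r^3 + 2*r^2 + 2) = -7*r^3 + 4*r^2 - r - 6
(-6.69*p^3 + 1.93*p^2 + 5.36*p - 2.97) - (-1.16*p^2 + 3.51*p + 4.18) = -6.69*p^3 + 3.09*p^2 + 1.85*p - 7.15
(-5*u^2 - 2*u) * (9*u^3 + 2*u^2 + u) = -45*u^5 - 28*u^4 - 9*u^3 - 2*u^2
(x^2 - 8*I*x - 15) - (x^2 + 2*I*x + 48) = -10*I*x - 63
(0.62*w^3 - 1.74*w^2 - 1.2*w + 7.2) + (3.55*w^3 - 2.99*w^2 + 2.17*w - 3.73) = 4.17*w^3 - 4.73*w^2 + 0.97*w + 3.47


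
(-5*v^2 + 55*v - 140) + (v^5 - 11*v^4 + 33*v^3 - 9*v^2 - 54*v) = v^5 - 11*v^4 + 33*v^3 - 14*v^2 + v - 140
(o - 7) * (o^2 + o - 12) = o^3 - 6*o^2 - 19*o + 84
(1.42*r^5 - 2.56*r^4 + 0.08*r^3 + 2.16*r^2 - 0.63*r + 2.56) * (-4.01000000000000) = -5.6942*r^5 + 10.2656*r^4 - 0.3208*r^3 - 8.6616*r^2 + 2.5263*r - 10.2656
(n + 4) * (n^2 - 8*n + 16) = n^3 - 4*n^2 - 16*n + 64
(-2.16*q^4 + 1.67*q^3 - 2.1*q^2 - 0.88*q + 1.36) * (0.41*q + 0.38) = -0.8856*q^5 - 0.1361*q^4 - 0.2264*q^3 - 1.1588*q^2 + 0.2232*q + 0.5168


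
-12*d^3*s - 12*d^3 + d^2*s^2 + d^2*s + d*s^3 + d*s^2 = (-3*d + s)*(4*d + s)*(d*s + d)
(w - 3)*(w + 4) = w^2 + w - 12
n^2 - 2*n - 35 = (n - 7)*(n + 5)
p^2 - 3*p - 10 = (p - 5)*(p + 2)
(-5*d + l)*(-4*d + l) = 20*d^2 - 9*d*l + l^2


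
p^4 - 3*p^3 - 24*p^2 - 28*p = p*(p - 7)*(p + 2)^2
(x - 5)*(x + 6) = x^2 + x - 30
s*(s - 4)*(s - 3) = s^3 - 7*s^2 + 12*s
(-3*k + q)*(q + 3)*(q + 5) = -3*k*q^2 - 24*k*q - 45*k + q^3 + 8*q^2 + 15*q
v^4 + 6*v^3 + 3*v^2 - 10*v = v*(v - 1)*(v + 2)*(v + 5)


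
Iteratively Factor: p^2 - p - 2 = (p - 2)*(p + 1)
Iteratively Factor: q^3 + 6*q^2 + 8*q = (q + 2)*(q^2 + 4*q) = (q + 2)*(q + 4)*(q)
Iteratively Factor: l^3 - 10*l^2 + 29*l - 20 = (l - 5)*(l^2 - 5*l + 4) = (l - 5)*(l - 4)*(l - 1)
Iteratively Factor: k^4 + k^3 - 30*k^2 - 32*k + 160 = (k - 5)*(k^3 + 6*k^2 - 32) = (k - 5)*(k + 4)*(k^2 + 2*k - 8) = (k - 5)*(k - 2)*(k + 4)*(k + 4)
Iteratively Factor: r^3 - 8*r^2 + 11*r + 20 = (r - 5)*(r^2 - 3*r - 4) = (r - 5)*(r + 1)*(r - 4)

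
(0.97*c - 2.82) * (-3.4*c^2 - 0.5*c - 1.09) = -3.298*c^3 + 9.103*c^2 + 0.3527*c + 3.0738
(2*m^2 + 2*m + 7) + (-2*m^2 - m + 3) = m + 10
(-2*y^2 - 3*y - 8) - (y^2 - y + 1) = -3*y^2 - 2*y - 9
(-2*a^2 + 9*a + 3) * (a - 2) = -2*a^3 + 13*a^2 - 15*a - 6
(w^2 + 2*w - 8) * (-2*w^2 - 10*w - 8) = -2*w^4 - 14*w^3 - 12*w^2 + 64*w + 64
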